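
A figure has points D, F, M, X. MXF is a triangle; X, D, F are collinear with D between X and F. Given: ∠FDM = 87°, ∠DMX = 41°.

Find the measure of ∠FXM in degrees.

∠FXM = 46°

1. ∠MDX = 93°  [linear pair at D on XF]
2. ∠DXM = 46°  [△MXD]
3. ∠FXM = 46°  [D on ray XF]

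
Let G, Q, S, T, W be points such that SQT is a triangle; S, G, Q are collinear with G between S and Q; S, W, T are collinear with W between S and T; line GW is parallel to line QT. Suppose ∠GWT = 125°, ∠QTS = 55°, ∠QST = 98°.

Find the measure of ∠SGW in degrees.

∠SGW = 27°

1. ∠GWS = 55°  [linear pair at W on ST]
2. ∠GSW = 98°  [G on SQ, W on ST]
3. ∠SGW = 27°  [△SGW]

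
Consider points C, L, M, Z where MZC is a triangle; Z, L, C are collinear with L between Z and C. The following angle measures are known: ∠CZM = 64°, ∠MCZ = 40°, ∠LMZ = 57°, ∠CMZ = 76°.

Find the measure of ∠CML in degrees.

∠CML = 19°

1. ∠LZM = 64°  [L on ray ZC]
2. ∠LCM = 40°  [L on ray CZ]
3. ∠MLZ = 59°  [△MZL]
4. ∠CLM = 121°  [linear pair at L on ZC]
5. ∠CML = 19°  [△MLC]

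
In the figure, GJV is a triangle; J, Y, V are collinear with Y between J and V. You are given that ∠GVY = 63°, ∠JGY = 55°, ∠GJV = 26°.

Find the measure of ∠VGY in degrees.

1. ∠GJY = 26°  [Y on ray JV]
2. ∠GYJ = 99°  [△GJY]
3. ∠GYV = 81°  [linear pair at Y on JV]
4. ∠VGY = 36°  [△GYV]

∠VGY = 36°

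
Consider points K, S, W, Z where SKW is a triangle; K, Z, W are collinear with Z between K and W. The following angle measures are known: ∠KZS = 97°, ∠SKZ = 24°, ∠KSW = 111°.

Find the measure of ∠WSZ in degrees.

1. ∠SZW = 83°  [linear pair at Z on KW]
2. ∠SKW = 24°  [Z on ray KW]
3. ∠KWS = 45°  [△SKW]
4. ∠SWZ = 45°  [Z on ray WK]
5. ∠WSZ = 52°  [△SZW]

∠WSZ = 52°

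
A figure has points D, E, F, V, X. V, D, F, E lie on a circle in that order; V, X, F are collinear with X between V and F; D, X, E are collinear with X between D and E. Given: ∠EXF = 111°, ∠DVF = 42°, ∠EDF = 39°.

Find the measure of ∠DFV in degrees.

∠DFV = 72°

1. ∠DXV = 111°  [vertical angles at X]
2. ∠DXF = 69°  [linear pair at X on VF]
3. ∠DFV = 72°  [△DXF]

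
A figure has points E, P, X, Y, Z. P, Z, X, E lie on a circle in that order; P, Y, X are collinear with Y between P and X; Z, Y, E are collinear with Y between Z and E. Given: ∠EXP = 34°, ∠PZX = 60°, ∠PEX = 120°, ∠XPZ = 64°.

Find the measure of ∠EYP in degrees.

∠EYP = 98°

1. ∠EPX = 26°  [△PXE]
2. ∠PXZ = 56°  [△PZX]
3. ∠PEZ = 56°  [same arc PZ]
4. ∠EYP = 98°  [△PYE]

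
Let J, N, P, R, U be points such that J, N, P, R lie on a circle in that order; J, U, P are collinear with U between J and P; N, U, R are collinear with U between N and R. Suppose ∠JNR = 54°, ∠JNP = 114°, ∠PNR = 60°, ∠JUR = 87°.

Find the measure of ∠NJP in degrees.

∠NJP = 33°

1. ∠JPR = 54°  [same arc JR]
2. ∠PUR = 93°  [linear pair at U on JP]
3. ∠NRP = 33°  [△PUR]
4. ∠NJP = 33°  [same arc NP]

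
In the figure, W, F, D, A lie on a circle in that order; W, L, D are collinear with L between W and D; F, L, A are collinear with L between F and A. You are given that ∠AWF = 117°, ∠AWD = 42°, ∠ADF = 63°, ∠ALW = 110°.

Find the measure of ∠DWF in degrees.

∠DWF = 75°

1. ∠AFD = 42°  [same arc DA]
2. ∠DAF = 75°  [△FDA]
3. ∠DWF = 75°  [same arc FD]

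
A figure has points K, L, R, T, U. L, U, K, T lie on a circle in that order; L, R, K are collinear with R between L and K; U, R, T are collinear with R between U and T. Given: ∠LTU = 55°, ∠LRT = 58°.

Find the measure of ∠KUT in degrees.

1. ∠LKU = 55°  [same arc LU]
2. ∠KRU = 58°  [vertical angles at R]
3. ∠KUT = 67°  [△URK]

∠KUT = 67°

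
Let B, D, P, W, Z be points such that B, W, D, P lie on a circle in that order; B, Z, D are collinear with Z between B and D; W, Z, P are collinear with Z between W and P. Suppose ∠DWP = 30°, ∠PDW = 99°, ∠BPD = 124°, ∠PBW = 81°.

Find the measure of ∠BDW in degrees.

∠BDW = 73°

1. ∠DPW = 51°  [△WDP]
2. ∠BWD = 56°  [cyclic BWDP, opposite ∠W+∠P]
3. ∠DBW = 51°  [same arc WD]
4. ∠BDW = 73°  [△BWD]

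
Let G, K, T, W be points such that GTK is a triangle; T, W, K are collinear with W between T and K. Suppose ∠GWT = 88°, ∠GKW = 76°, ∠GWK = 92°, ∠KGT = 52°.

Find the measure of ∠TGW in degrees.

1. ∠GKT = 76°  [W on ray KT]
2. ∠GTK = 52°  [△GTK]
3. ∠GTW = 52°  [W on ray TK]
4. ∠TGW = 40°  [△GTW]

∠TGW = 40°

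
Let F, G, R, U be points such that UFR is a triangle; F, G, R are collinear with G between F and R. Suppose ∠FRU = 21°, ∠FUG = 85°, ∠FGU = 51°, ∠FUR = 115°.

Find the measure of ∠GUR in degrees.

1. ∠GRU = 21°  [G on ray RF]
2. ∠RGU = 129°  [linear pair at G on FR]
3. ∠GUR = 30°  [△UGR]

∠GUR = 30°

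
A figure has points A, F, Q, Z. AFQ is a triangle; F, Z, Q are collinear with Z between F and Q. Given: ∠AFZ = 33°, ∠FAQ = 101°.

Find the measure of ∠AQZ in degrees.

1. ∠AFQ = 33°  [Z on ray FQ]
2. ∠AQF = 46°  [△AFQ]
3. ∠AQZ = 46°  [Z on ray QF]

∠AQZ = 46°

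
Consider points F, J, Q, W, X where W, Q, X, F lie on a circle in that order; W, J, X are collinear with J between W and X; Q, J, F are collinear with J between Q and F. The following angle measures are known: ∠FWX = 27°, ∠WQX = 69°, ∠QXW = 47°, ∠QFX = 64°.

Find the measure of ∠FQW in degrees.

∠FQW = 42°

1. ∠WFX = 111°  [cyclic WQXF, opposite ∠Q+∠F]
2. ∠FXW = 42°  [△WXF]
3. ∠FQW = 42°  [same arc WF]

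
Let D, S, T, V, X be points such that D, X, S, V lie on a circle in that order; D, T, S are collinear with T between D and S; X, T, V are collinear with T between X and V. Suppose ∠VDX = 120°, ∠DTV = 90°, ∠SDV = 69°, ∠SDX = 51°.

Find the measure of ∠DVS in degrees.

1. ∠STV = 90°  [linear pair at T on DS]
2. ∠SVX = 51°  [same arc XS]
3. ∠DSV = 39°  [△STV]
4. ∠DVS = 72°  [△DSV]

∠DVS = 72°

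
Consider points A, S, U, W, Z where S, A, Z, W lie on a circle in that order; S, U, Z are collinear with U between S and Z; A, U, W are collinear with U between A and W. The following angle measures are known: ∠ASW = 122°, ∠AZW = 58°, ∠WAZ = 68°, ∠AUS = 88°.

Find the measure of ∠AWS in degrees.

1. ∠WSZ = 68°  [same arc ZW]
2. ∠WUZ = 88°  [vertical angles at U]
3. ∠SUW = 92°  [linear pair at U on SZ]
4. ∠AWS = 20°  [△SUW]

∠AWS = 20°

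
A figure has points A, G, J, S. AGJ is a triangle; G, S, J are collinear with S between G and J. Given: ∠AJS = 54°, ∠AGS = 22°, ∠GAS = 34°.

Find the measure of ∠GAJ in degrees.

1. ∠AJG = 54°  [S on ray JG]
2. ∠AGJ = 22°  [S on ray GJ]
3. ∠GAJ = 104°  [△AGJ]

∠GAJ = 104°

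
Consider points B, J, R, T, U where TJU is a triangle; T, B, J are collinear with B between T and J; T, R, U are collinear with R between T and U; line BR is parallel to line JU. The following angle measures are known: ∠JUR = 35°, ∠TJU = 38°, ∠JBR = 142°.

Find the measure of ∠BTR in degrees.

1. ∠JUT = 35°  [R on ray UT]
2. ∠JTU = 107°  [△TJU]
3. ∠BTR = 107°  [B on TJ, R on TU]

∠BTR = 107°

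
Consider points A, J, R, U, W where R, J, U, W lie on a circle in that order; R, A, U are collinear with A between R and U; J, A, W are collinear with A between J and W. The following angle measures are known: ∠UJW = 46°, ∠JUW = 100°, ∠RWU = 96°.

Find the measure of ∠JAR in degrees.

1. ∠URW = 46°  [same arc UW]
2. ∠JWU = 34°  [△JUW]
3. ∠RUW = 38°  [△RUW]
4. ∠JRU = 34°  [same arc JU]
5. ∠RJW = 38°  [same arc RW]
6. ∠JAR = 108°  [△RAJ]

∠JAR = 108°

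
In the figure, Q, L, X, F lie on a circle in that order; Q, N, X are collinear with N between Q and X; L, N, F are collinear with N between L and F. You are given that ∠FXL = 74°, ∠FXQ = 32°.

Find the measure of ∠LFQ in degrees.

1. ∠FQL = 106°  [cyclic QLXF, opposite ∠Q+∠X]
2. ∠FLQ = 32°  [same arc QF]
3. ∠LFQ = 42°  [△QLF]

∠LFQ = 42°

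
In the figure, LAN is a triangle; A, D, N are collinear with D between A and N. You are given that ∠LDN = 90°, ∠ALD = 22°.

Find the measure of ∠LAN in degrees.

∠LAN = 68°

1. ∠ADL = 90°  [linear pair at D on AN]
2. ∠DAL = 68°  [△LAD]
3. ∠LAN = 68°  [D on ray AN]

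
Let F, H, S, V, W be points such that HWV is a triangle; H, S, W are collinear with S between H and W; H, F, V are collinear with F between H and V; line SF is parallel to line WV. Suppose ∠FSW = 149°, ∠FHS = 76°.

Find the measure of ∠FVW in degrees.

∠FVW = 73°

1. ∠FSH = 31°  [linear pair at S on HW]
2. ∠HFS = 73°  [△HSF]
3. ∠SFV = 107°  [linear pair at F on HV]
4. ∠FVW = 73°  [SF∥WV, co-interior at V–F]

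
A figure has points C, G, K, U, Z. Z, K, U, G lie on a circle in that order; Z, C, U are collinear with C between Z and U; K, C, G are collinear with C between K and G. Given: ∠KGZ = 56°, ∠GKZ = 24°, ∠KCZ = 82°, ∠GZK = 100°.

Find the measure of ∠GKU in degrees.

1. ∠KUZ = 56°  [same arc ZK]
2. ∠KCU = 98°  [linear pair at C on ZU]
3. ∠GKU = 26°  [△KCU]

∠GKU = 26°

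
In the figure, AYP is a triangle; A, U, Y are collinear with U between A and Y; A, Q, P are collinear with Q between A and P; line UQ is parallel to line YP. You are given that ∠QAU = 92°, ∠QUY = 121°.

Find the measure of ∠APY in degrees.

∠APY = 29°

1. ∠AUQ = 59°  [linear pair at U on AY]
2. ∠AQU = 29°  [△AUQ]
3. ∠APY = 29°  [UQ∥YP, corresponding at Q]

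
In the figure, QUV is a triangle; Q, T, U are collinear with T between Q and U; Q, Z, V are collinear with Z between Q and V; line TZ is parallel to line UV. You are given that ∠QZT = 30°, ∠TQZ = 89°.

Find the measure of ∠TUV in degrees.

1. ∠QTZ = 61°  [△QTZ]
2. ∠UTZ = 119°  [linear pair at T on QU]
3. ∠TUV = 61°  [TZ∥UV, co-interior at U–T]

∠TUV = 61°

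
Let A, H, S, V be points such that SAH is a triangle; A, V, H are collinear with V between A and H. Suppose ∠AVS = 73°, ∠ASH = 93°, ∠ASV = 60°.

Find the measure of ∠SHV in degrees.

∠SHV = 40°

1. ∠SAV = 47°  [△SAV]
2. ∠HAS = 47°  [V on ray AH]
3. ∠AHS = 40°  [△SAH]
4. ∠SHV = 40°  [V on ray HA]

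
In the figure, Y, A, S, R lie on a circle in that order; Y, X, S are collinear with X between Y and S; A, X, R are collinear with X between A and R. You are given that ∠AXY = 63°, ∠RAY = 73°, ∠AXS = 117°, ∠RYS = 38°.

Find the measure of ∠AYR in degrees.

1. ∠RXY = 117°  [vertical angles at X]
2. ∠ARY = 25°  [△YXR]
3. ∠AYR = 82°  [△YAR]

∠AYR = 82°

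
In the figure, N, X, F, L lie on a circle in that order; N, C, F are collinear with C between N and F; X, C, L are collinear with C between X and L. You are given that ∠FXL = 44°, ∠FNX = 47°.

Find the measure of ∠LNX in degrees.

∠LNX = 91°

1. ∠FLX = 47°  [same arc XF]
2. ∠LFX = 89°  [△XFL]
3. ∠LNX = 91°  [cyclic NXFL, opposite ∠N+∠F]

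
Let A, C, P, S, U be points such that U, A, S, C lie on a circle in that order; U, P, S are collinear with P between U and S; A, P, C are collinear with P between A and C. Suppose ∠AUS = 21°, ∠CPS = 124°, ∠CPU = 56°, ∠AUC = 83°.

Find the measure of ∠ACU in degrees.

1. ∠APU = 124°  [vertical angles at P]
2. ∠CAU = 35°  [△UPA]
3. ∠ACU = 62°  [△UAC]

∠ACU = 62°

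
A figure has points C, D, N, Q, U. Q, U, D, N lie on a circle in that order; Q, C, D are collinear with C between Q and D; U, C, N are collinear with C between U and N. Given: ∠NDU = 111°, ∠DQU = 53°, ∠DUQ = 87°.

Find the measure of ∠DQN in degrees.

1. ∠DNU = 53°  [same arc UD]
2. ∠DUN = 16°  [△UDN]
3. ∠DQN = 16°  [same arc DN]

∠DQN = 16°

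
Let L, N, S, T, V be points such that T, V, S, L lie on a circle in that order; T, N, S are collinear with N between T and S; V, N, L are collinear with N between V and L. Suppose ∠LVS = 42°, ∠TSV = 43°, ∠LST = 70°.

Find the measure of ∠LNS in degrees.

1. ∠LTS = 42°  [same arc SL]
2. ∠TLV = 43°  [same arc TV]
3. ∠LNT = 95°  [△TNL]
4. ∠LNS = 85°  [linear pair at N on TS]

∠LNS = 85°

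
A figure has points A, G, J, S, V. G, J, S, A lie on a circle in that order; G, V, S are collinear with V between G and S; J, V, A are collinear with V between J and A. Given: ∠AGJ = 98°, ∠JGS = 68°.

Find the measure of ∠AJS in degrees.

∠AJS = 30°

1. ∠ASJ = 82°  [cyclic GJSA, opposite ∠G+∠S]
2. ∠JAS = 68°  [same arc JS]
3. ∠AJS = 30°  [△JSA]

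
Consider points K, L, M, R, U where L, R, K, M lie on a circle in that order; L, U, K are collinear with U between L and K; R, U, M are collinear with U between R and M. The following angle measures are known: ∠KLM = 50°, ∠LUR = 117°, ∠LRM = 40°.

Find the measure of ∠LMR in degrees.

1. ∠KRM = 50°  [same arc KM]
2. ∠KUR = 63°  [linear pair at U on LK]
3. ∠LKR = 67°  [△RUK]
4. ∠LMR = 67°  [same arc LR]

∠LMR = 67°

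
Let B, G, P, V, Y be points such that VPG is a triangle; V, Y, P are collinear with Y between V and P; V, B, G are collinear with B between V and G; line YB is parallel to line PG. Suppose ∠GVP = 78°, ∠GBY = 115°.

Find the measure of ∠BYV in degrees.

1. ∠BVY = 78°  [Y on VP, B on VG]
2. ∠VBY = 65°  [linear pair at B on VG]
3. ∠BYV = 37°  [△VYB]

∠BYV = 37°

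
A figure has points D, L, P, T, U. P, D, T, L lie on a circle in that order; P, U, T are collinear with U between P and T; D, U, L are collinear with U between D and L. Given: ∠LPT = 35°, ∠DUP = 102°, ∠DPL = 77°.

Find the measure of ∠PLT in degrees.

∠PLT = 109°

1. ∠LDT = 35°  [same arc TL]
2. ∠LUT = 102°  [vertical angles at U]
3. ∠DTL = 103°  [cyclic PDTL, opposite ∠P+∠T]
4. ∠DLT = 42°  [△DTL]
5. ∠LTP = 36°  [△TUL]
6. ∠PLT = 109°  [△PTL]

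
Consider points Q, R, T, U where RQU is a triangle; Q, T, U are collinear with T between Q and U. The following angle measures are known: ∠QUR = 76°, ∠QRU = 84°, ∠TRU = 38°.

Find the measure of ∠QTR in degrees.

∠QTR = 114°

1. ∠RUT = 76°  [T on ray UQ]
2. ∠RTU = 66°  [△RTU]
3. ∠QTR = 114°  [linear pair at T on QU]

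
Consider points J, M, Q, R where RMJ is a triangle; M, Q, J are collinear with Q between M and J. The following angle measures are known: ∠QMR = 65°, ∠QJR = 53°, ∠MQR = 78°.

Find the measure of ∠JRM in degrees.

1. ∠JMR = 65°  [Q on ray MJ]
2. ∠MJR = 53°  [Q on ray JM]
3. ∠JRM = 62°  [△RMJ]

∠JRM = 62°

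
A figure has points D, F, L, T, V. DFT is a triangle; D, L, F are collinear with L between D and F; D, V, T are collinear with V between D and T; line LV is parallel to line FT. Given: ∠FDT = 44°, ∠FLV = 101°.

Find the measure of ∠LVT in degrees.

1. ∠LDV = 44°  [L on DF, V on DT]
2. ∠DLV = 79°  [linear pair at L on DF]
3. ∠DVL = 57°  [△DLV]
4. ∠LVT = 123°  [linear pair at V on DT]

∠LVT = 123°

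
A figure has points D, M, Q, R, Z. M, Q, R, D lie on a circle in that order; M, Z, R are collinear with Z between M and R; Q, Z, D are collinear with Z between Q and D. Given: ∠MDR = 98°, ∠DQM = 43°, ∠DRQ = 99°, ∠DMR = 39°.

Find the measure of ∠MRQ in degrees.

1. ∠DMQ = 81°  [cyclic MQRD, opposite ∠M+∠R]
2. ∠MDQ = 56°  [△MQD]
3. ∠MRQ = 56°  [same arc MQ]

∠MRQ = 56°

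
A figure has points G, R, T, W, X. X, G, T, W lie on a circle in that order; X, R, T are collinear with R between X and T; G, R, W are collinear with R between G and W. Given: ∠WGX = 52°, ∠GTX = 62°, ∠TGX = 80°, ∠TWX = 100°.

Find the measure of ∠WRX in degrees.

∠WRX = 90°

1. ∠WTX = 52°  [same arc XW]
2. ∠GWX = 62°  [same arc XG]
3. ∠TXW = 28°  [△XTW]
4. ∠WRX = 90°  [△XRW]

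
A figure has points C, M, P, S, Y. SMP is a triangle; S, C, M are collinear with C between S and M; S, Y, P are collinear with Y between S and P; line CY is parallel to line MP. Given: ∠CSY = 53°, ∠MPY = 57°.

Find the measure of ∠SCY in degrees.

1. ∠MSP = 53°  [C on SM, Y on SP]
2. ∠MPS = 57°  [Y on ray PS]
3. ∠PMS = 70°  [△SMP]
4. ∠SCY = 70°  [CY∥MP, corresponding at C]

∠SCY = 70°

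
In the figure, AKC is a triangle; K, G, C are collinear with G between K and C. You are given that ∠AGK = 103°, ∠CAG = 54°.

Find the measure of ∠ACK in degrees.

∠ACK = 49°

1. ∠AGC = 77°  [linear pair at G on KC]
2. ∠ACG = 49°  [△AGC]
3. ∠ACK = 49°  [G on ray CK]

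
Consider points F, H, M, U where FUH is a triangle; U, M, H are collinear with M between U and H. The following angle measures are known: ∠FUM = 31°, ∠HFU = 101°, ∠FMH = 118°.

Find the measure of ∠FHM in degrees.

1. ∠FUH = 31°  [M on ray UH]
2. ∠FHU = 48°  [△FUH]
3. ∠FHM = 48°  [M on ray HU]

∠FHM = 48°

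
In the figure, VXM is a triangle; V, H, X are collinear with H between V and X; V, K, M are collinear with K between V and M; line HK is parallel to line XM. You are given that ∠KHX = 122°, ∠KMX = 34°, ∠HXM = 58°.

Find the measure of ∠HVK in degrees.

∠HVK = 88°

1. ∠VMX = 34°  [K on ray MV]
2. ∠MXV = 58°  [H on ray XV]
3. ∠MVX = 88°  [△VXM]
4. ∠HVK = 88°  [H on VX, K on VM]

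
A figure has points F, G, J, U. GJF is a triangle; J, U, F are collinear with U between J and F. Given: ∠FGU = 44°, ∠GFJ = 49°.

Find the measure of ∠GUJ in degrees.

∠GUJ = 93°

1. ∠GFU = 49°  [U on ray FJ]
2. ∠FUG = 87°  [△GUF]
3. ∠GUJ = 93°  [linear pair at U on JF]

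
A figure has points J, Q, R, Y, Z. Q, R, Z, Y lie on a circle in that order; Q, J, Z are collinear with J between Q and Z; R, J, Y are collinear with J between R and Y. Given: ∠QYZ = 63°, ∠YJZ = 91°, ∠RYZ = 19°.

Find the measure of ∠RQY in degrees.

∠RQY = 66°

1. ∠QRZ = 117°  [cyclic QRZY, opposite ∠R+∠Y]
2. ∠QJR = 91°  [vertical angles at J]
3. ∠RQZ = 19°  [same arc RZ]
4. ∠QZR = 44°  [△QRZ]
5. ∠QRY = 70°  [△QJR]
6. ∠QYR = 44°  [same arc QR]
7. ∠RQY = 66°  [△QRY]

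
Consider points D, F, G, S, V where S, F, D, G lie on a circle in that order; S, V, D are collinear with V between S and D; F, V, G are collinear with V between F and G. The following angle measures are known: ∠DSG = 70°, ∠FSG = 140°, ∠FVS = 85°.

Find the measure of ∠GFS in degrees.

∠GFS = 25°

1. ∠DFG = 70°  [same arc DG]
2. ∠FDG = 40°  [cyclic SFDG, opposite ∠S+∠D]
3. ∠DVG = 85°  [vertical angles at V]
4. ∠DGF = 70°  [△FDG]
5. ∠GDS = 25°  [△DVG]
6. ∠GFS = 25°  [same arc SG]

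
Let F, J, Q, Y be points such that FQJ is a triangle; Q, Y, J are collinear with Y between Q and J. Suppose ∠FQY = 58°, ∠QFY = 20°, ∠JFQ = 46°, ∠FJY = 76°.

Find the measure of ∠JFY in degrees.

∠JFY = 26°

1. ∠FYQ = 102°  [△FQY]
2. ∠FYJ = 78°  [linear pair at Y on QJ]
3. ∠JFY = 26°  [△FYJ]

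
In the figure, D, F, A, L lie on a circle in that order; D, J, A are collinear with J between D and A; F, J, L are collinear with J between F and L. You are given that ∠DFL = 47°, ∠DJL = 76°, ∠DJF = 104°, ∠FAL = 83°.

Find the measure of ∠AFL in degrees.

∠AFL = 68°

1. ∠DAL = 47°  [same arc DL]
2. ∠AJL = 104°  [linear pair at J on DA]
3. ∠ALF = 29°  [△AJL]
4. ∠AFL = 68°  [△FAL]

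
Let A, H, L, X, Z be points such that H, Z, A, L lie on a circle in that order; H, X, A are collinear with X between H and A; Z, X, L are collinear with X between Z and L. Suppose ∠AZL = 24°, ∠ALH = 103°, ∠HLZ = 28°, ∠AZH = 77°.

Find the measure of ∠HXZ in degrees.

∠HXZ = 52°

1. ∠AHL = 24°  [same arc AL]
2. ∠HAL = 53°  [△HAL]
3. ∠HAZ = 28°  [same arc HZ]
4. ∠AHZ = 75°  [△HZA]
5. ∠HZL = 53°  [same arc HL]
6. ∠HXZ = 52°  [△HXZ]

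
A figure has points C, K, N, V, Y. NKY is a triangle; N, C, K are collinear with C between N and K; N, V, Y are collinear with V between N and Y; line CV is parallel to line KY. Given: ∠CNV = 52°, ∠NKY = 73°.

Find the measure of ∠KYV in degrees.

1. ∠KNY = 52°  [C on NK, V on NY]
2. ∠KYN = 55°  [△NKY]
3. ∠KYV = 55°  [V on ray YN]

∠KYV = 55°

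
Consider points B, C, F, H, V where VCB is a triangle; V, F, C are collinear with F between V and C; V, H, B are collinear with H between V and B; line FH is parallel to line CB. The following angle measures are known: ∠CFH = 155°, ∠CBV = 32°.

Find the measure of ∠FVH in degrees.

1. ∠HFV = 25°  [linear pair at F on VC]
2. ∠FHV = 32°  [FH∥CB, corresponding at H]
3. ∠FVH = 123°  [△VFH]

∠FVH = 123°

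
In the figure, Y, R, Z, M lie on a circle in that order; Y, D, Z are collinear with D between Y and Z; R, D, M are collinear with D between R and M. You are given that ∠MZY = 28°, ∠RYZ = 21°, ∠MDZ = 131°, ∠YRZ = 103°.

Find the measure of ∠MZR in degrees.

∠MZR = 84°

1. ∠MRY = 28°  [same arc YM]
2. ∠RZY = 56°  [△YRZ]
3. ∠RMY = 56°  [same arc YR]
4. ∠MYR = 96°  [△YRM]
5. ∠MZR = 84°  [cyclic YRZM, opposite ∠Y+∠Z]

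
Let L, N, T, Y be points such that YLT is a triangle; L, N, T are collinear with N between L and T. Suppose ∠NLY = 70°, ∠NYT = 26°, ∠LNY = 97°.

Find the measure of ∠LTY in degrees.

1. ∠TNY = 83°  [linear pair at N on LT]
2. ∠NTY = 71°  [△YNT]
3. ∠LTY = 71°  [N on ray TL]

∠LTY = 71°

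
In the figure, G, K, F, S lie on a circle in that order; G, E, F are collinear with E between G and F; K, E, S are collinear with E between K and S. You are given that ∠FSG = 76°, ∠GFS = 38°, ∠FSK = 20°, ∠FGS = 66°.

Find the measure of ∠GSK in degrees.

1. ∠FKG = 104°  [cyclic GKFS, opposite ∠K+∠S]
2. ∠FGK = 20°  [same arc KF]
3. ∠GFK = 56°  [△GKF]
4. ∠GSK = 56°  [same arc GK]

∠GSK = 56°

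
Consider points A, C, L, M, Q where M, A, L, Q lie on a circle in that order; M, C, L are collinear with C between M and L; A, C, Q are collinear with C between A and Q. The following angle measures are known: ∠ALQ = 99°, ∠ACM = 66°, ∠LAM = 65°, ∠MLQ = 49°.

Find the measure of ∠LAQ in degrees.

1. ∠LQM = 115°  [cyclic MALQ, opposite ∠A+∠Q]
2. ∠LMQ = 16°  [△MLQ]
3. ∠LAQ = 16°  [same arc LQ]

∠LAQ = 16°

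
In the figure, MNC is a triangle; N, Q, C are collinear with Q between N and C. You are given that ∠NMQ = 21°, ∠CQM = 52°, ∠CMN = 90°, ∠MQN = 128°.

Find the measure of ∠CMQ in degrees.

∠CMQ = 69°

1. ∠MNQ = 31°  [△MNQ]
2. ∠CNM = 31°  [Q on ray NC]
3. ∠MCN = 59°  [△MNC]
4. ∠MCQ = 59°  [Q on ray CN]
5. ∠CMQ = 69°  [△MQC]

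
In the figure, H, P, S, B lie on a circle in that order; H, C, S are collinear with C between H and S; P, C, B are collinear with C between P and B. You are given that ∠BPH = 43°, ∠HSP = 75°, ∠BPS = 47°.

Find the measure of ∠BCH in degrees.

1. ∠HBP = 75°  [same arc HP]
2. ∠BHS = 47°  [same arc SB]
3. ∠BCH = 58°  [△HCB]

∠BCH = 58°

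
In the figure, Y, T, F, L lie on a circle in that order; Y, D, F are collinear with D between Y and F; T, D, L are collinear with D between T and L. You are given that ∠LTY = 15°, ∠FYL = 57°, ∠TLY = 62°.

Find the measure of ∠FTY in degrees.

1. ∠LFY = 15°  [same arc YL]
2. ∠FLY = 108°  [△YFL]
3. ∠FTY = 72°  [cyclic YTFL, opposite ∠T+∠L]

∠FTY = 72°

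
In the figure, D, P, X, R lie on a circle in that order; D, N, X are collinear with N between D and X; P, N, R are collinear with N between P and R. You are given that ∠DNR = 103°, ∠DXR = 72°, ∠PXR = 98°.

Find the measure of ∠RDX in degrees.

1. ∠RNX = 77°  [linear pair at N on DX]
2. ∠PRX = 31°  [△XNR]
3. ∠RPX = 51°  [△PXR]
4. ∠RDX = 51°  [same arc XR]

∠RDX = 51°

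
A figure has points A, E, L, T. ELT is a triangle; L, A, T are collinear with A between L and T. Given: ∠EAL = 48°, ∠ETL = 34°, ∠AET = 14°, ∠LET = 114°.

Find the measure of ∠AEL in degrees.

∠AEL = 100°

1. ∠ELT = 32°  [△ELT]
2. ∠ALE = 32°  [A on ray LT]
3. ∠AEL = 100°  [△ELA]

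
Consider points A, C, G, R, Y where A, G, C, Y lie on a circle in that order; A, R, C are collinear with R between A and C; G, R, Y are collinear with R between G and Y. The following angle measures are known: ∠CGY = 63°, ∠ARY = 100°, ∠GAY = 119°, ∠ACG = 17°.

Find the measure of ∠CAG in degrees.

∠CAG = 56°

1. ∠CAY = 63°  [same arc CY]
2. ∠CRG = 100°  [△GRC]
3. ∠AYG = 17°  [△ARY]
4. ∠AGY = 44°  [△AGY]
5. ∠ARG = 80°  [linear pair at R on AC]
6. ∠CAG = 56°  [△ARG]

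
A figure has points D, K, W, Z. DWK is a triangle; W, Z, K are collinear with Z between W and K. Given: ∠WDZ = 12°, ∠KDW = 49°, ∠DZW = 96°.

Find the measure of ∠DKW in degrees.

∠DKW = 59°

1. ∠DWZ = 72°  [△DWZ]
2. ∠DWK = 72°  [Z on ray WK]
3. ∠DKW = 59°  [△DWK]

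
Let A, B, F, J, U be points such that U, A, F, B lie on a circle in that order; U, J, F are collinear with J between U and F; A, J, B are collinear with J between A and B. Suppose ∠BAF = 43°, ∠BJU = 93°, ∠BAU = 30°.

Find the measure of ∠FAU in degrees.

1. ∠BUF = 43°  [same arc FB]
2. ∠BFU = 30°  [same arc UB]
3. ∠FBU = 107°  [△UFB]
4. ∠FAU = 73°  [cyclic UAFB, opposite ∠A+∠B]

∠FAU = 73°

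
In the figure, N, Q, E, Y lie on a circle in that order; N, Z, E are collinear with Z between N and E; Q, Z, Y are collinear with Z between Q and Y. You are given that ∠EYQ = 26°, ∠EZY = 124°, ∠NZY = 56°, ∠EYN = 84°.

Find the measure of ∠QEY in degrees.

1. ∠ENQ = 26°  [same arc QE]
2. ∠EZQ = 56°  [vertical angles at Z]
3. ∠EQN = 96°  [cyclic NQEY, opposite ∠Q+∠Y]
4. ∠NEQ = 58°  [△NQE]
5. ∠EQY = 66°  [△QZE]
6. ∠QEY = 88°  [△QEY]

∠QEY = 88°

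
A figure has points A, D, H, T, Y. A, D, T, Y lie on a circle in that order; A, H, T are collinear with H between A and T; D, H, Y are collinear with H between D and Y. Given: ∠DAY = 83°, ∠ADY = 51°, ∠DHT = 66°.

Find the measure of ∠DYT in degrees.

∠DYT = 15°

1. ∠ATY = 51°  [same arc AY]
2. ∠AHY = 66°  [vertical angles at H]
3. ∠THY = 114°  [linear pair at H on AT]
4. ∠DYT = 15°  [△THY]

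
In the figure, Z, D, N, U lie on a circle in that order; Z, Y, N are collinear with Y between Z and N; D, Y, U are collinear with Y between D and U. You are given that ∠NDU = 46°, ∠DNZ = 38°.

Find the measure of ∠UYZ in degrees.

1. ∠NZU = 46°  [same arc NU]
2. ∠DUZ = 38°  [same arc ZD]
3. ∠UYZ = 96°  [△ZYU]

∠UYZ = 96°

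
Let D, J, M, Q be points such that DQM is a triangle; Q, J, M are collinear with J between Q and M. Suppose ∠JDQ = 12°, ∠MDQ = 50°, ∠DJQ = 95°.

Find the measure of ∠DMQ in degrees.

∠DMQ = 57°

1. ∠DQJ = 73°  [△DQJ]
2. ∠DQM = 73°  [J on ray QM]
3. ∠DMQ = 57°  [△DQM]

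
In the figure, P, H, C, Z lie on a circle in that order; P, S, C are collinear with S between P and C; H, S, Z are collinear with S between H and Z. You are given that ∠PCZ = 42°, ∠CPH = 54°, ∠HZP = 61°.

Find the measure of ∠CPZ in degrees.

1. ∠PHZ = 42°  [same arc PZ]
2. ∠HSP = 84°  [△PSH]
3. ∠HCP = 61°  [same arc PH]
4. ∠CSH = 96°  [linear pair at S on PC]
5. ∠CHZ = 23°  [△HSC]
6. ∠CPZ = 23°  [same arc CZ]

∠CPZ = 23°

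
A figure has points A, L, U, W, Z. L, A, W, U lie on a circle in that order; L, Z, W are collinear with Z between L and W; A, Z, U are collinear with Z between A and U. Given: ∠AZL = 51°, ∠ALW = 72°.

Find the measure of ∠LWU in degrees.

∠LWU = 57°

1. ∠UZW = 51°  [vertical angles at Z]
2. ∠AUW = 72°  [same arc AW]
3. ∠LWU = 57°  [△WZU]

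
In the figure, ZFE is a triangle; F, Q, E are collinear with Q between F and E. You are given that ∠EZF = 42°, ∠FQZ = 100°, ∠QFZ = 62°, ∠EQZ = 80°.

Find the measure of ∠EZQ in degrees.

∠EZQ = 24°

1. ∠EFZ = 62°  [Q on ray FE]
2. ∠FEZ = 76°  [△ZFE]
3. ∠QEZ = 76°  [Q on ray EF]
4. ∠EZQ = 24°  [△ZQE]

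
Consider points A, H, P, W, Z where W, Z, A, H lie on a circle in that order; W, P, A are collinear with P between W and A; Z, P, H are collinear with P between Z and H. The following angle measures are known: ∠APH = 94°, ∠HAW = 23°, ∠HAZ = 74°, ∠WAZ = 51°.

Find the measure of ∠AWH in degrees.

∠AWH = 43°

1. ∠HPW = 86°  [linear pair at P on WA]
2. ∠WHZ = 51°  [same arc WZ]
3. ∠AWH = 43°  [△WPH]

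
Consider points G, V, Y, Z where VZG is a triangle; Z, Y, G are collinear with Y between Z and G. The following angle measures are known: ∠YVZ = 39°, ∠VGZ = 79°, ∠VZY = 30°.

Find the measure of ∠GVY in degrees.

∠GVY = 32°

1. ∠VYZ = 111°  [△VZY]
2. ∠VGY = 79°  [Y on ray GZ]
3. ∠GYV = 69°  [linear pair at Y on ZG]
4. ∠GVY = 32°  [△VYG]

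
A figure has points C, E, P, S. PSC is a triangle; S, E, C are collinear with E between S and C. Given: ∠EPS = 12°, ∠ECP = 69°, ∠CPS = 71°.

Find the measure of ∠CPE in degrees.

∠CPE = 59°

1. ∠PCS = 69°  [E on ray CS]
2. ∠CSP = 40°  [△PSC]
3. ∠ESP = 40°  [E on ray SC]
4. ∠PES = 128°  [△PSE]
5. ∠CEP = 52°  [linear pair at E on SC]
6. ∠CPE = 59°  [△PEC]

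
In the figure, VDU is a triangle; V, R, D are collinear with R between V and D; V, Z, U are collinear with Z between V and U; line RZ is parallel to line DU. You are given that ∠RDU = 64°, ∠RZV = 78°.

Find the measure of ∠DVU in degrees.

1. ∠UDV = 64°  [R on ray DV]
2. ∠DUV = 78°  [RZ∥DU, corresponding at Z]
3. ∠DVU = 38°  [△VDU]

∠DVU = 38°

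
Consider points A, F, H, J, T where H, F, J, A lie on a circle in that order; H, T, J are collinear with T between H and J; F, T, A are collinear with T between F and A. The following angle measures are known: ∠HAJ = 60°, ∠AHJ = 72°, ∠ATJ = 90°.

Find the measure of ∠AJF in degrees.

1. ∠AJH = 48°  [△HJA]
2. ∠AFJ = 72°  [same arc JA]
3. ∠FAJ = 42°  [△JTA]
4. ∠AJF = 66°  [△FJA]

∠AJF = 66°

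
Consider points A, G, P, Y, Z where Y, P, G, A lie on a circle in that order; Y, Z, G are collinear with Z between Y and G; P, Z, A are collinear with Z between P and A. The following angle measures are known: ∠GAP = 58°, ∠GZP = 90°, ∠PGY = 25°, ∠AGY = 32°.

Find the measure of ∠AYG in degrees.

∠AYG = 65°

1. ∠AZY = 90°  [vertical angles at Z]
2. ∠PAY = 25°  [same arc YP]
3. ∠AYG = 65°  [△YZA]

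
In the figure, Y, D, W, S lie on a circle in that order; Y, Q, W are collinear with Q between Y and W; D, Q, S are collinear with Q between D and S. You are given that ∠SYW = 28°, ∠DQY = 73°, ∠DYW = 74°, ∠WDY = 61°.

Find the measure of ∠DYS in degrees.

1. ∠SDW = 28°  [same arc WS]
2. ∠DSW = 74°  [same arc DW]
3. ∠DWS = 78°  [△DWS]
4. ∠DYS = 102°  [cyclic YDWS, opposite ∠Y+∠W]

∠DYS = 102°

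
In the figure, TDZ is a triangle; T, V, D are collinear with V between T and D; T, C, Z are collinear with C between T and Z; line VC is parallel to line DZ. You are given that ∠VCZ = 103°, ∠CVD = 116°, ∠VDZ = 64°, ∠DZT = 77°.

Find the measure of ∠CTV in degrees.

∠CTV = 39°

1. ∠TCV = 77°  [linear pair at C on TZ]
2. ∠CVT = 64°  [linear pair at V on TD]
3. ∠CTV = 39°  [△TVC]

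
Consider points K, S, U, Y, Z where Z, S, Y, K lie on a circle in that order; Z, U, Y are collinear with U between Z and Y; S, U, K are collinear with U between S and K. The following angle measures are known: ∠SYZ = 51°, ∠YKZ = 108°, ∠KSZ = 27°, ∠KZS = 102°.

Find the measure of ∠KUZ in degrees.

1. ∠SKZ = 51°  [same arc ZS]
2. ∠KYZ = 27°  [same arc ZK]
3. ∠KZY = 45°  [△ZYK]
4. ∠KUZ = 84°  [△ZUK]

∠KUZ = 84°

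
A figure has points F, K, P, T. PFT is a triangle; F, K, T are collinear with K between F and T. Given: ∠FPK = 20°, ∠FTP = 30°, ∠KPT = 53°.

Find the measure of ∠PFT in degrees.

∠PFT = 77°

1. ∠KTP = 30°  [K on ray TF]
2. ∠PKT = 97°  [△PKT]
3. ∠FKP = 83°  [linear pair at K on FT]
4. ∠KFP = 77°  [△PFK]
5. ∠PFT = 77°  [K on ray FT]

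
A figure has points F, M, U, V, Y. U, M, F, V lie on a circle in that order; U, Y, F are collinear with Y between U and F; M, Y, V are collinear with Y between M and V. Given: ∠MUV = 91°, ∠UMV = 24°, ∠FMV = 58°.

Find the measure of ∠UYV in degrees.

1. ∠MVU = 65°  [△UMV]
2. ∠FUV = 58°  [same arc FV]
3. ∠UYV = 57°  [△UYV]

∠UYV = 57°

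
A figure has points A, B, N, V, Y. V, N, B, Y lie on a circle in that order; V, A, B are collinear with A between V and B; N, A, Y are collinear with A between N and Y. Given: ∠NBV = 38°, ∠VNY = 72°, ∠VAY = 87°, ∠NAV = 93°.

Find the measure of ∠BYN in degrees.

1. ∠VBY = 72°  [same arc VY]
2. ∠BAY = 93°  [linear pair at A on VB]
3. ∠BYN = 15°  [△BAY]

∠BYN = 15°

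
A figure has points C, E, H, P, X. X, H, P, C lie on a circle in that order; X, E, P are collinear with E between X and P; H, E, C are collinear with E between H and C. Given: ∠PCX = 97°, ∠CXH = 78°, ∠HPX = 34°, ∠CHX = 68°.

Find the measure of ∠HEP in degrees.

1. ∠PHX = 83°  [cyclic XHPC, opposite ∠H+∠C]
2. ∠HXP = 63°  [△XHP]
3. ∠HEX = 49°  [△XEH]
4. ∠HEP = 131°  [linear pair at E on XP]

∠HEP = 131°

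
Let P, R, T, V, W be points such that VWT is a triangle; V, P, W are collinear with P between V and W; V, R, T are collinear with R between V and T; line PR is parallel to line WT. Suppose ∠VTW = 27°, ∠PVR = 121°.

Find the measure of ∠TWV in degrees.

1. ∠PRV = 27°  [PR∥WT, corresponding at R]
2. ∠RPV = 32°  [△VPR]
3. ∠TWV = 32°  [PR∥WT, corresponding at P]

∠TWV = 32°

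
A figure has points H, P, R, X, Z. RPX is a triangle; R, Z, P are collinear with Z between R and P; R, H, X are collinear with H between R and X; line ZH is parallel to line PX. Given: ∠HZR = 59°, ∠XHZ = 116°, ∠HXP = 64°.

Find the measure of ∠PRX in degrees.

∠PRX = 57°

1. ∠RPX = 59°  [ZH∥PX, corresponding at Z]
2. ∠PXR = 64°  [H on ray XR]
3. ∠PRX = 57°  [△RPX]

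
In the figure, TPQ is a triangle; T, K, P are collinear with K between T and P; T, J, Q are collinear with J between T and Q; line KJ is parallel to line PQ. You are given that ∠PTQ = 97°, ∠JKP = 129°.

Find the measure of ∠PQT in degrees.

∠PQT = 32°

1. ∠JTK = 97°  [K on TP, J on TQ]
2. ∠JKT = 51°  [linear pair at K on TP]
3. ∠KJT = 32°  [△TKJ]
4. ∠PQT = 32°  [KJ∥PQ, corresponding at J]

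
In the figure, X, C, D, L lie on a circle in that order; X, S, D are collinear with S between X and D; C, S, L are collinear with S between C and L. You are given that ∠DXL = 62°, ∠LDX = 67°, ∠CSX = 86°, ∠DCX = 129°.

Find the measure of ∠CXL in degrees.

1. ∠LCX = 67°  [same arc XL]
2. ∠CXD = 27°  [△XSC]
3. ∠CDX = 24°  [△XCD]
4. ∠CLX = 24°  [same arc XC]
5. ∠CXL = 89°  [△XCL]

∠CXL = 89°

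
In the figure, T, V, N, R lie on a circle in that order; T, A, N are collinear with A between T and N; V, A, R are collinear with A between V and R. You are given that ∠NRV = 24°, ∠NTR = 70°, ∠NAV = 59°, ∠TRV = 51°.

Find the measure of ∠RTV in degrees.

∠RTV = 94°

1. ∠NTV = 24°  [same arc VN]
2. ∠TAV = 121°  [linear pair at A on TN]
3. ∠RVT = 35°  [△TAV]
4. ∠RTV = 94°  [△TVR]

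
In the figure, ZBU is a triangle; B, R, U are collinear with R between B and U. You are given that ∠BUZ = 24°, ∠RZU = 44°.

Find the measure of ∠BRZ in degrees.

1. ∠RUZ = 24°  [R on ray UB]
2. ∠URZ = 112°  [△ZRU]
3. ∠BRZ = 68°  [linear pair at R on BU]

∠BRZ = 68°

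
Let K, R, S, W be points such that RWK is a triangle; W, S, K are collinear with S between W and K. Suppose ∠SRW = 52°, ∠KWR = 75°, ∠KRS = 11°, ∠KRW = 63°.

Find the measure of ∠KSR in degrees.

1. ∠RKW = 42°  [△RWK]
2. ∠RKS = 42°  [S on ray KW]
3. ∠KSR = 127°  [△RSK]

∠KSR = 127°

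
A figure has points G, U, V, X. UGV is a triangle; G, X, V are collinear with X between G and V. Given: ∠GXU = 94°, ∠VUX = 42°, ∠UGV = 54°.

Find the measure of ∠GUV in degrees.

1. ∠UXV = 86°  [linear pair at X on GV]
2. ∠UVX = 52°  [△UXV]
3. ∠GVU = 52°  [X on ray VG]
4. ∠GUV = 74°  [△UGV]

∠GUV = 74°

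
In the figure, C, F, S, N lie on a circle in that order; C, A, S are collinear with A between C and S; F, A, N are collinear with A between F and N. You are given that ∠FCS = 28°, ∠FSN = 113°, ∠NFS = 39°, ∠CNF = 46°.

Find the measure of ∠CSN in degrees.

∠CSN = 67°

1. ∠FCN = 67°  [cyclic CFSN, opposite ∠C+∠S]
2. ∠CFN = 67°  [△CFN]
3. ∠CSN = 67°  [same arc CN]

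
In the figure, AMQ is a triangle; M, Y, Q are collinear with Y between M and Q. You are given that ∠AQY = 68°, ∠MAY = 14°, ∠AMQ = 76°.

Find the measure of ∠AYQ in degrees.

∠AYQ = 90°

1. ∠AMY = 76°  [Y on ray MQ]
2. ∠AYM = 90°  [△AMY]
3. ∠AYQ = 90°  [linear pair at Y on MQ]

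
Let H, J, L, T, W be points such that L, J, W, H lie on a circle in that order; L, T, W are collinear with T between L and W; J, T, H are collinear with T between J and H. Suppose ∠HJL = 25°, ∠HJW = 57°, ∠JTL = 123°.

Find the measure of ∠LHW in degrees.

1. ∠HWL = 25°  [same arc LH]
2. ∠HLW = 57°  [same arc WH]
3. ∠LHW = 98°  [△LWH]

∠LHW = 98°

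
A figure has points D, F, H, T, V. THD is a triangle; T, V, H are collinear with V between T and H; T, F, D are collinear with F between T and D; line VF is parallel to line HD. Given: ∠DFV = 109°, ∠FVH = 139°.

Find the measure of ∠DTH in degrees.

∠DTH = 68°

1. ∠TFV = 71°  [linear pair at F on TD]
2. ∠FVT = 41°  [linear pair at V on TH]
3. ∠FTV = 68°  [△TVF]
4. ∠DTH = 68°  [V on TH, F on TD]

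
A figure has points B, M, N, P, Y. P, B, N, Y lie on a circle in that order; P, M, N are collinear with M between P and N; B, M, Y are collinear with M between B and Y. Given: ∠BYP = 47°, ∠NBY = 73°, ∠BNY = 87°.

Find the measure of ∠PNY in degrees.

1. ∠BPY = 93°  [cyclic PBNY, opposite ∠P+∠N]
2. ∠PBY = 40°  [△PBY]
3. ∠PNY = 40°  [same arc PY]

∠PNY = 40°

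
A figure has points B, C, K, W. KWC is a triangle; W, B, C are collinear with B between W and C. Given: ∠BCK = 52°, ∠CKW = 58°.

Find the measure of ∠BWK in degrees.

∠BWK = 70°

1. ∠KCW = 52°  [B on ray CW]
2. ∠CWK = 70°  [△KWC]
3. ∠BWK = 70°  [B on ray WC]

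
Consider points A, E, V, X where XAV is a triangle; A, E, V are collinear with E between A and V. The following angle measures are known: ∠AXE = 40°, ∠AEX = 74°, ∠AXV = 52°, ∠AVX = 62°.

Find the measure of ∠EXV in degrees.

1. ∠VEX = 106°  [linear pair at E on AV]
2. ∠EVX = 62°  [E on ray VA]
3. ∠EXV = 12°  [△XEV]

∠EXV = 12°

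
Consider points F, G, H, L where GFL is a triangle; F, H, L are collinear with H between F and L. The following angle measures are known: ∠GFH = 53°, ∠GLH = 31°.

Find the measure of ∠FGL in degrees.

∠FGL = 96°

1. ∠GFL = 53°  [H on ray FL]
2. ∠FLG = 31°  [H on ray LF]
3. ∠FGL = 96°  [△GFL]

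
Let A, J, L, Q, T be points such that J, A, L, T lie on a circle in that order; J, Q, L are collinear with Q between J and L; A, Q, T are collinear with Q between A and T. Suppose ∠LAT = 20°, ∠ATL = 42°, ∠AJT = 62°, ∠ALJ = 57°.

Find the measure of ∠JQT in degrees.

1. ∠LJT = 20°  [same arc LT]
2. ∠ATJ = 57°  [same arc JA]
3. ∠JQT = 103°  [△JQT]

∠JQT = 103°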